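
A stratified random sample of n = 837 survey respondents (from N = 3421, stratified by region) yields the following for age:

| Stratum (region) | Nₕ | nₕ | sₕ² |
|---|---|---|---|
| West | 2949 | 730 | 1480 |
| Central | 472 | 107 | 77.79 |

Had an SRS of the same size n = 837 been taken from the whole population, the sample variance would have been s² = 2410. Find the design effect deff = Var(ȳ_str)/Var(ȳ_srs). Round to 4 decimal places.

Var(ȳ_str) = Σ Wₕ²(1−fₕ)sₕ²/nₕ with Wₕ = Nₕ/3421:
  West: (2949/3421)²·(1−730/2949)·1480/730 = 1.1336129
  Central: (472/3421)²·(1−107/472)·77.79/107 = 0.010702093
  → Var(ȳ_str) = 1.144315.
Var(ȳ_srs) = (1 − 837/3421)·2410/837 = 2.1748586.
deff = 1.144315 / 2.1748586 = 0.5262.

0.5262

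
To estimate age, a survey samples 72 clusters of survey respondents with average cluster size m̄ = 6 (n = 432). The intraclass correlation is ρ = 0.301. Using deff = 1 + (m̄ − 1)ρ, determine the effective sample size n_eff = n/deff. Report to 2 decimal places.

172.46

deff = 1 + (6 − 1)·0.301 = 1 + 1.505 = 2.505.
n_eff = 432 / 2.505 = 172.46.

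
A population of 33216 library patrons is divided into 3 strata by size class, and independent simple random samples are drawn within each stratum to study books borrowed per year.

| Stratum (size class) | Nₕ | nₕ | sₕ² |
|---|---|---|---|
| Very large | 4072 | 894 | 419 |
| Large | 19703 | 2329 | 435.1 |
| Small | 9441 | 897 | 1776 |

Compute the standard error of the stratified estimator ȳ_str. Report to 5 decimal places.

Var(ȳ_str) = Σₕ Wₕ²(1 − fₕ)sₕ²/nₕ with Wₕ = Nₕ/N, N = 33216.
Very large: Wₕ = 0.12259152; term = 0.12259152²·(1 − 0.21954813)·419/894 = 0.0054972249.
Large: Wₕ = 0.59317799; term = 0.59317799²·(1 − 0.11820535)·435.1/2329 = 0.057963834.
Small: Wₕ = 0.28423049; term = 0.28423049²·(1 − 0.09501112)·1776/897 = 0.14475551.
Sum = 0.20821657.
SE = √(0.20821657) = 0.45631.

0.45631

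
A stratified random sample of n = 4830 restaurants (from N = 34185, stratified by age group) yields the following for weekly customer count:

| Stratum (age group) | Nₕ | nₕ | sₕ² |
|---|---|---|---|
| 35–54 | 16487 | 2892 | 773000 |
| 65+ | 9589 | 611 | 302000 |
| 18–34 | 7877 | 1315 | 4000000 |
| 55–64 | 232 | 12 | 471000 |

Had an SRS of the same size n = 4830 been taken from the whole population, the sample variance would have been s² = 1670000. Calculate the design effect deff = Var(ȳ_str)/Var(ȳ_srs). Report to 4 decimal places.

0.7542

Var(ȳ_str) = Σ Wₕ²(1−fₕ)sₕ²/nₕ with Wₕ = Nₕ/34185:
  35–54: (16487/34185)²·(1−2892/16487)·773000/2892 = 51.266172
  65+: (9589/34185)²·(1−611/9589)·302000/611 = 36.412247
  18–34: (7877/34185)²·(1−1315/7877)·4000000/1315 = 134.5427
  55–64: (232/34185)²·(1−12/232)·471000/12 = 1.7142697
  → Var(ȳ_str) = 223.93539.
Var(ȳ_srs) = (1 − 4830/34185)·1670000/4830 = 296.90386.
deff = 223.93539 / 296.90386 = 0.7542.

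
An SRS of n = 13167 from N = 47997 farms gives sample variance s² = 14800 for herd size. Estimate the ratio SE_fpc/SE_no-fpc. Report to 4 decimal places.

0.8519

f = n/N = 13167/47997 = 0.27432965.
SE_no-fpc = √(s²/n) = 1.0601991; SE_fpc = √((1−f)s²/n) = 0.90314427.
Ratio = √(1−f) = 0.85186287.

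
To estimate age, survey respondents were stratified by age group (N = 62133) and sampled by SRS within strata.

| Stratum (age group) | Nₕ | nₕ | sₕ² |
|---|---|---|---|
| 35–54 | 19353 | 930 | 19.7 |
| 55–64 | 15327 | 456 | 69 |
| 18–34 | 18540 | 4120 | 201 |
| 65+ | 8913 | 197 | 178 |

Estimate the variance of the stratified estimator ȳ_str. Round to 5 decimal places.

0.03245

Var(ȳ_str) = Σₕ Wₕ²(1 − fₕ)sₕ²/nₕ with Wₕ = Nₕ/N, N = 62133.
35–54: Wₕ = 0.31147699; term = 0.31147699²·(1 − 0.04805457)·19.7/930 = 0.0019563533.
55–64: Wₕ = 0.24668051; term = 0.24668051²·(1 − 0.02975142)·69/456 = 0.0089338145.
18–34: Wₕ = 0.29839216; term = 0.29839216²·(1 − 0.22222222)·201/4120 = 0.0033785409.
65+: Wₕ = 0.14345034; term = 0.14345034²·(1 − 0.02210255)·178/197 = 0.01818236.
Sum = 0.032451069.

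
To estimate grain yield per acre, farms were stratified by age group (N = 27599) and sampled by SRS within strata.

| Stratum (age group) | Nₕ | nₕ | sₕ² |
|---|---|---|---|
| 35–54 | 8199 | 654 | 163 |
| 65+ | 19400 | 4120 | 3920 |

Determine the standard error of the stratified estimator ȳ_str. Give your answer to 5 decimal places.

0.62492

Var(ȳ_str) = Σₕ Wₕ²(1 − fₕ)sₕ²/nₕ with Wₕ = Nₕ/N, N = 27599.
35–54: Wₕ = 0.29707598; term = 0.29707598²·(1 − 0.07976583)·163/654 = 0.020241528.
65+: Wₕ = 0.70292402; term = 0.70292402²·(1 − 0.21237113)·3920/4120 = 0.37027743.
Sum = 0.39051896.
SE = √(0.39051896) = 0.62492.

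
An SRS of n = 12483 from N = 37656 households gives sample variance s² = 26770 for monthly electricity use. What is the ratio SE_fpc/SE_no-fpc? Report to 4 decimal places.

0.8176

f = n/N = 12483/37656 = 0.33150096.
SE_no-fpc = √(s²/n) = 1.4644168; SE_fpc = √((1−f)s²/n) = 1.1973334.
Ratio = √(1−f) = 0.81761791.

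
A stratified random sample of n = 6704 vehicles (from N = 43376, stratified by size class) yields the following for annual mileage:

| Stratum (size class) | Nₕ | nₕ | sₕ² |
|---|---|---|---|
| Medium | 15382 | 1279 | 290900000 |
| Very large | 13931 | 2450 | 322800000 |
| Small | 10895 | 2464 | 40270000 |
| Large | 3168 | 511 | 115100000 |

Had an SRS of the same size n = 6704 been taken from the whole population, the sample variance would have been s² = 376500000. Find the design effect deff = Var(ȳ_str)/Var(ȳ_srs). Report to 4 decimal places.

Var(ȳ_str) = Σ Wₕ²(1−fₕ)sₕ²/nₕ with Wₕ = Nₕ/43376:
  Medium: (15382/43376)²·(1−1279/15382)·290900000/1279 = 26223.973
  Very large: (13931/43376)²·(1−2450/13931)·322800000/2450 = 11200.321
  Small: (10895/43376)²·(1−2464/10895)·40270000/2464 = 797.8996
  Large: (3168/43376)²·(1−511/3168)·115100000/511 = 1007.7021
  → Var(ȳ_str) = 39229.896.
Var(ȳ_srs) = (1 − 6704/43376)·376500000/6704 = 47480.586.
deff = 39229.896 / 47480.586 = 0.8262.

0.8262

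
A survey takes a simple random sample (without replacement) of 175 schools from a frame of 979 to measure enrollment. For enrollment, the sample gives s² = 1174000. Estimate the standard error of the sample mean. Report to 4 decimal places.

Under SRS without replacement, Var(ȳ) = (1 − f)·s²/n with f = n/N = 175/979 = 0.17875383.
Var(ȳ) = (1 − 0.17875383)·1174000/175 = 0.82124617·6708.5714 = 5509.3886.
SE(ȳ) = √(5509.3886) = 74.2253.

74.2253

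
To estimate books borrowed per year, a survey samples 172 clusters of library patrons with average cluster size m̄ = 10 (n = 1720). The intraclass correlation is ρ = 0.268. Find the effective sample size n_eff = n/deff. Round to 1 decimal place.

504.1

deff = 1 + (10 − 1)·0.268 = 1 + 2.412 = 3.412.
n_eff = 1720 / 3.412 = 504.1.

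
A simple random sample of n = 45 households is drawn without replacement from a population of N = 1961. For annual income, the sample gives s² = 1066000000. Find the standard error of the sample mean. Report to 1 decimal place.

4811.0

Under SRS without replacement, Var(ȳ) = (1 − f)·s²/n with f = n/N = 45/1961 = 0.02294748.
Var(ȳ) = (1 − 0.02294748)·1066000000/45 = 0.97705252·2.3688889 × 10^7 = 2.3145289 × 10^7.
SE(ȳ) = √(2.3145289 × 10^7) = 4811.0.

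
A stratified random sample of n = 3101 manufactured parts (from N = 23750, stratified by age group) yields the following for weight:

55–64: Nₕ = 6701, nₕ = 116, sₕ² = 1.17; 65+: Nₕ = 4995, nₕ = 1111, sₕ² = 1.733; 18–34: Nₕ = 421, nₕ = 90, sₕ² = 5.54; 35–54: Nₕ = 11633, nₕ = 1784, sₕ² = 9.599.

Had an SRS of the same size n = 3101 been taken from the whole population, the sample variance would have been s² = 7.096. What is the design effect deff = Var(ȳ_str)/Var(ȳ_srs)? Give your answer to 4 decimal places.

0.9805

Var(ȳ_str) = Σ Wₕ²(1−fₕ)sₕ²/nₕ with Wₕ = Nₕ/23750:
  55–64: (6701/23750)²·(1−116/6701)·1.17/116 = 7.8903459 × 10^-4
  65+: (4995/23750)²·(1−1111/4995)·1.733/1111 = 5.365028 × 10^-5
  18–34: (421/23750)²·(1−90/421)·5.54/90 = 1.520723 × 10^-5
  35–54: (11633/23750)²·(1−1784/11633)·9.599/1784 = 0.0010929185
  → Var(ȳ_str) = 0.0019508106.
Var(ȳ_srs) = (1 − 3101/23750)·7.096/3101 = 0.0019895152.
deff = 0.0019508106 / 0.0019895152 = 0.9805.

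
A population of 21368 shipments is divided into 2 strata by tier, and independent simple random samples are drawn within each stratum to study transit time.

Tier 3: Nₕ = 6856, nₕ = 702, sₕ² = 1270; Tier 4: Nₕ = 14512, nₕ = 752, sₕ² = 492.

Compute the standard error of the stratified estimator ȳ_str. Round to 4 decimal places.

0.6733

Var(ȳ_str) = Σₕ Wₕ²(1 − fₕ)sₕ²/nₕ with Wₕ = Nₕ/N, N = 21368.
Tier 3: Wₕ = 0.32085361; term = 0.32085361²·(1 − 0.10239207)·1270/702 = 0.16717339.
Tier 4: Wₕ = 0.67914639; term = 0.67914639²·(1 − 0.05181918)·492/752 = 0.2861312.
Sum = 0.45330459.
SE = √(0.45330459) = 0.6733.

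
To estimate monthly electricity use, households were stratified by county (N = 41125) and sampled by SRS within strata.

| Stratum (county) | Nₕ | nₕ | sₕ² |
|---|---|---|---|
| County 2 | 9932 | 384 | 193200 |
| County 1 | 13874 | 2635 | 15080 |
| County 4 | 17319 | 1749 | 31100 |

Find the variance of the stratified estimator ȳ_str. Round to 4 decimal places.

31.5734

Var(ȳ_str) = Σₕ Wₕ²(1 − fₕ)sₕ²/nₕ with Wₕ = Nₕ/N, N = 41125.
County 2: Wₕ = 0.24150760; term = 0.24150760²·(1 − 0.03866291)·193200/384 = 28.210657.
County 1: Wₕ = 0.33736170; term = 0.33736170²·(1 − 0.18992360)·15080/2635 = 0.52764067.
County 4: Wₕ = 0.42113070; term = 0.42113070²·(1 − 0.10098735)·31100/1749 = 2.8351118.
Sum = 31.573409.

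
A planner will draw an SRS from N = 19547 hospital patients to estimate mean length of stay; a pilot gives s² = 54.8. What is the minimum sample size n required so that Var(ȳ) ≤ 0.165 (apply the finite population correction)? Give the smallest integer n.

327

Without fpc, n₀ = s²/D = 54.8/0.165 = 332.1212.
With fpc, (1 − n/N)·s²/n ≤ D requires n ≥ n₀/(1 + n₀/N) = 332.1212/(1 + 332.1212/19547) = 326.5724.
Rounding up, n = 327.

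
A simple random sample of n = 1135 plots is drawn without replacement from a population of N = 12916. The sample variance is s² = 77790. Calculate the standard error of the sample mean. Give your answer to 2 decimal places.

Under SRS without replacement, Var(ȳ) = (1 − f)·s²/n with f = n/N = 1135/12916 = 0.08787550.
Var(ȳ) = (1 − 0.08787550)·77790/1135 = 0.91212450·68.537445 = 62.514682.
SE(ȳ) = √(62.514682) = 7.91.

7.91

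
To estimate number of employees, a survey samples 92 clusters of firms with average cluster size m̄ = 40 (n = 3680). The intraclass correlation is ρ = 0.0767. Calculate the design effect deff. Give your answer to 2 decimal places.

deff = 1 + (40 − 1)·0.0767 = 1 + 2.9913 = 3.9913.

3.99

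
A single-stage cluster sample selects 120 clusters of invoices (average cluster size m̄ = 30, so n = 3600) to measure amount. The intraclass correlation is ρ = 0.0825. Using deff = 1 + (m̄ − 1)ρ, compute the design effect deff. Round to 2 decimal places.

deff = 1 + (30 − 1)·0.0825 = 1 + 2.3925 = 3.3925.

3.39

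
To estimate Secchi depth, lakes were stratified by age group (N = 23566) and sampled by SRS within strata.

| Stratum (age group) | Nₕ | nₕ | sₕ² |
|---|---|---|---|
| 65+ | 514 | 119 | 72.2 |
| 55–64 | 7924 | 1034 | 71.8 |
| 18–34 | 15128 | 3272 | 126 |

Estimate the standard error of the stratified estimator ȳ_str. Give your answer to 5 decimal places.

0.13959

Var(ȳ_str) = Σₕ Wₕ²(1 − fₕ)sₕ²/nₕ with Wₕ = Nₕ/N, N = 23566.
65+: Wₕ = 0.02181108; term = 0.02181108²·(1 − 0.23151751)·72.2/119 = 2.2180877 × 10^-4.
55–64: Wₕ = 0.33624714; term = 0.33624714²·(1 − 0.13048965)·71.8/1034 = 0.0068264647.
18–34: Wₕ = 0.64194178; term = 0.64194178²·(1 − 0.21628768)·126/3272 = 0.012436701.
Sum = 0.019484974.
SE = √(0.019484974) = 0.13959.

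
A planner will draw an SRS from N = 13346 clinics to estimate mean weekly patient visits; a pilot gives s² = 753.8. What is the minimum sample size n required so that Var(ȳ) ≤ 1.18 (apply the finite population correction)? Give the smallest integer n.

Without fpc, n₀ = s²/D = 753.8/1.18 = 638.8136.
With fpc, (1 − n/N)·s²/n ≤ D requires n ≥ n₀/(1 + n₀/N) = 638.8136/(1 + 638.8136/13346) = 609.6332.
Rounding up, n = 610.

610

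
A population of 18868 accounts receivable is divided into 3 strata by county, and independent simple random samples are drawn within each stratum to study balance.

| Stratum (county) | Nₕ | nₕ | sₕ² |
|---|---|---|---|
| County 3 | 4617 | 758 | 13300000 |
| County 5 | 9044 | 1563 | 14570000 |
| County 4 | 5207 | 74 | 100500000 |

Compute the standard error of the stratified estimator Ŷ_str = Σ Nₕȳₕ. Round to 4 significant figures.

6.103 × 10^6

Var(Ŷ_str) = Σₕ Nₕ²(1 − fₕ)sₕ²/nₕ.
County 3: 4617²·(1 − 758/4617)·13300000/758 = 3.1262024 × 10^11.
County 5: 9044²·(1 − 1563/9044)·14570000/1563 = 6.3069702 × 10^11.
County 4: 5207²·(1 − 74/5207)·100500000/74 = 3.6298877 × 10^13.
Sum = 3.7242194 × 10^13.
SE = √(3.7242194 × 10^13) = 6.103 × 10^6.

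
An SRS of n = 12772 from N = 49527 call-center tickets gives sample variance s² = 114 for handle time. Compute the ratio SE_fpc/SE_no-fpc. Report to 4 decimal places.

0.8615

f = n/N = 12772/49527 = 0.25787954.
SE_no-fpc = √(s²/n) = 0.09447632; SE_fpc = √((1−f)s²/n) = 0.081387962.
Ratio = √(1−f) = 0.86146414.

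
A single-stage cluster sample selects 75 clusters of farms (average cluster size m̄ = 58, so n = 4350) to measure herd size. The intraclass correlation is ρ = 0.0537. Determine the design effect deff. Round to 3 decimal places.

4.061

deff = 1 + (58 − 1)·0.0537 = 1 + 3.0609 = 4.0609.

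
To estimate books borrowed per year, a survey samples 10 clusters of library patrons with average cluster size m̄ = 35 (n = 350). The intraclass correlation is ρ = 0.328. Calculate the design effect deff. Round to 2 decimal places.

deff = 1 + (35 − 1)·0.328 = 1 + 11.152 = 12.152.

12.15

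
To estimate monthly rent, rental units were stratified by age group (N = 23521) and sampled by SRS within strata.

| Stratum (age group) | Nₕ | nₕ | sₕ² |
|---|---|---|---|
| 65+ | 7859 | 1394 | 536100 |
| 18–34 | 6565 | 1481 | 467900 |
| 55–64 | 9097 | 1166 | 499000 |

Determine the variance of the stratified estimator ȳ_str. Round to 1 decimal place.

Var(ȳ_str) = Σₕ Wₕ²(1 − fₕ)sₕ²/nₕ with Wₕ = Nₕ/N, N = 23521.
65+: Wₕ = 0.33412695; term = 0.33412695²·(1 − 0.17737626)·536100/1394 = 35.31891.
18–34: Wₕ = 0.27911228; term = 0.27911228²·(1 − 0.22559025)·467900/1481 = 19.060167.
55–64: Wₕ = 0.38676077; term = 0.38676077²·(1 − 0.12817412)·499000/1166 = 55.810585.
Sum = 110.18966.

110.2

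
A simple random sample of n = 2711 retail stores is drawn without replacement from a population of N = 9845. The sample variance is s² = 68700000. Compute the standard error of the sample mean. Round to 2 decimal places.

Under SRS without replacement, Var(ȳ) = (1 − f)·s²/n with f = n/N = 2711/9845 = 0.27536821.
Var(ȳ) = (1 − 0.27536821)·68700000/2711 = 0.72463179·25341.203 = 18363.041.
SE(ȳ) = √(18363.041) = 135.51.

135.51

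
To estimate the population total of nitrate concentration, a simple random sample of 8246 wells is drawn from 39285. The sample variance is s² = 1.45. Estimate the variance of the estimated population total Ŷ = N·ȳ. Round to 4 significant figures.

214400

Var(Ŷ) = N²·Var(ȳ) = N²·(1 − n/N)·s²/n.
f = 8246/39285 = 0.20990200; Var(ȳ) = 0.79009800·1.45/8246 = 1.3893307 × 10^-4.
Var(Ŷ) = 39285² · (1.3893307 × 10^-4) = 214416.97.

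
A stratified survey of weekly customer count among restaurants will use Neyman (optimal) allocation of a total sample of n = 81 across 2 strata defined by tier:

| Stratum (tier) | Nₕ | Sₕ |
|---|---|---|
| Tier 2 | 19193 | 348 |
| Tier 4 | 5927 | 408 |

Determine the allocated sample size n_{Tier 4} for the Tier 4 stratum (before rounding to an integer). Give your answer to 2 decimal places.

Neyman allocation: nₕ = n·NₕSₕ / Σⱼ NⱼSⱼ.
Σ NⱼSⱼ = 19193·348 + 5927·408 = 9.09738 × 10^6.
n_{Tier 4} = 81·5927·408 / (9.09738 × 10^6) = 21.53.

21.53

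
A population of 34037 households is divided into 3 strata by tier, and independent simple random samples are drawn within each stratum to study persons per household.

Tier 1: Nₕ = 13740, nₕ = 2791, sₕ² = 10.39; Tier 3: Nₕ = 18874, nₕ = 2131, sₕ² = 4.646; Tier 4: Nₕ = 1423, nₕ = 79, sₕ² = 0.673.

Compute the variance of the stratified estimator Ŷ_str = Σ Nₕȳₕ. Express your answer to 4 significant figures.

Var(Ŷ_str) = Σₕ Nₕ²(1 − fₕ)sₕ²/nₕ.
Tier 1: 13740²·(1 − 2791/13740)·10.39/2791 = 560037.23.
Tier 3: 18874²·(1 − 2131/18874)·4.646/2131 = 688958.37.
Tier 4: 1423²·(1 − 79/1423)·0.673/79 = 16292.666.
Sum = 1.2652883 × 10^6.

1.265 × 10^6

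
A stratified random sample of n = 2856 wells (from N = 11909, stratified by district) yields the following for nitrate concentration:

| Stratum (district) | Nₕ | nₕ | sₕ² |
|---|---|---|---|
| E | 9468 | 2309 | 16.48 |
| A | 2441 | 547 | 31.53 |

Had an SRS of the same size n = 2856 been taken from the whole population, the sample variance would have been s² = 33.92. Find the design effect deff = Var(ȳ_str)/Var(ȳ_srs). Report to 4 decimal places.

Var(ȳ_str) = Σ Wₕ²(1−fₕ)sₕ²/nₕ with Wₕ = Nₕ/11909:
  E: (9468/11909)²·(1−2309/9468)·16.48/2309 = 0.0034110909
  A: (2441/11909)²·(1−547/2441)·31.53/547 = 0.0018790304
  → Var(ȳ_str) = 0.0052901213.
Var(ȳ_srs) = (1 − 2856/11909)·33.92/2856 = 0.0090284847.
deff = 0.0052901213 / 0.0090284847 = 0.5859.

0.5859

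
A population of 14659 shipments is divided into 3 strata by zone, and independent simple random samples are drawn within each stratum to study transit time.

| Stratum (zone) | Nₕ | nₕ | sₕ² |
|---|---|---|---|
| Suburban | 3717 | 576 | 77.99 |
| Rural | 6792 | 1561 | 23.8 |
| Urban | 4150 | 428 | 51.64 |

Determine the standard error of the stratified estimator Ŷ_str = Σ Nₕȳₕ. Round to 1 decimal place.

Var(Ŷ_str) = Σₕ Nₕ²(1 − fₕ)sₕ²/nₕ.
Suburban: 3717²·(1 − 576/3717)·77.99/576 = 1.5808 × 10^6.
Rural: 6792²·(1 − 1561/6792)·23.8/1561 = 541697.03.
Urban: 4150²·(1 − 428/4150)·51.64/428 = 1.8636611 × 10^6.
Sum = 3.9861581 × 10^6.
SE = √(3.9861581 × 10^6) = 1996.5.

1996.5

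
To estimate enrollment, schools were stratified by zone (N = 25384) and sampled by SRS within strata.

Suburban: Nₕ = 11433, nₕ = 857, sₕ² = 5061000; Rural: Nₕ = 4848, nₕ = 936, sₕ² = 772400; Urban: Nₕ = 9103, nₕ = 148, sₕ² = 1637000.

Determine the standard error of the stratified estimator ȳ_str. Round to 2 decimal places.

50.32

Var(ȳ_str) = Σₕ Wₕ²(1 − fₕ)sₕ²/nₕ with Wₕ = Nₕ/N, N = 25384.
Suburban: Wₕ = 0.45040183; term = 0.45040183²·(1 − 0.07495845)·5061000/857 = 1108.1972.
Rural: Wₕ = 0.19098645; term = 0.19098645²·(1 − 0.19306931)·772400/936 = 24.288895.
Urban: Wₕ = 0.35861172; term = 0.35861172²·(1 − 0.01625838)·1637000/148 = 1399.3198.
Sum = 2531.8059.
SE = √(2531.8059) = 50.32.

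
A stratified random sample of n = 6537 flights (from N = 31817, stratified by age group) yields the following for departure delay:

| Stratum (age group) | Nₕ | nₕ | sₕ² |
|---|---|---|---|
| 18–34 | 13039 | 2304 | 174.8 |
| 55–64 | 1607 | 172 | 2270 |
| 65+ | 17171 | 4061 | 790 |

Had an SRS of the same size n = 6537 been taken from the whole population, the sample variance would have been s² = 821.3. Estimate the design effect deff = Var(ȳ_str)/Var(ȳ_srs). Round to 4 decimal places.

0.8396

Var(ȳ_str) = Σ Wₕ²(1−fₕ)sₕ²/nₕ with Wₕ = Nₕ/31817:
  18–34: (13039/31817)²·(1−2304/13039)·174.8/2304 = 0.010490274
  55–64: (1607/31817)²·(1−172/1607)·2270/172 = 0.030063998
  65+: (17171/31817)²·(1−4061/17171)·790/4061 = 0.043258746
  → Var(ȳ_str) = 0.083813018.
Var(ȳ_srs) = (1 − 6537/31817)·821.3/6537 = 0.099825428.
deff = 0.083813018 / 0.099825428 = 0.8396.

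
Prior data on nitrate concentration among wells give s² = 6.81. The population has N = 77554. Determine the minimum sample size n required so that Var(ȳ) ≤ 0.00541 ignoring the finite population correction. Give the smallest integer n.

1259

Without fpc, n₀ = s²/D = 6.81/0.00541 = 1258.7800.
Rounding up, n = 1259.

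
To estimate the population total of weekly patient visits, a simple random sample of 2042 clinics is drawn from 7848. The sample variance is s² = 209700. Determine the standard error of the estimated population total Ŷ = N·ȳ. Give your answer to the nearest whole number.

Var(Ŷ) = N²·Var(ȳ) = N²·(1 − n/N)·s²/n.
f = 2042/7848 = 0.26019368; Var(ȳ) = 0.73980632·209700/2042 = 75.973254.
Var(Ŷ) = 7848² · 75.973254 = 4.6792766 × 10^9.
SE(Ŷ) = √(4.6792766 × 10^9) = 68405.

68405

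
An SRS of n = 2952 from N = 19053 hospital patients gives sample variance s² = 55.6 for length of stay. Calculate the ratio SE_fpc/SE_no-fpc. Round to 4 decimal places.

0.9193

f = n/N = 2952/19053 = 0.15493623.
SE_no-fpc = √(s²/n) = 0.13723953; SE_fpc = √((1−f)s²/n) = 0.12616066.
Ratio = √(1−f) = 0.91927350.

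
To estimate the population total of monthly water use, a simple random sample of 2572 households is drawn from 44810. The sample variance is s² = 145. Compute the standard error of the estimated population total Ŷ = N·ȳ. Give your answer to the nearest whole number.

Var(Ŷ) = N²·Var(ȳ) = N²·(1 − n/N)·s²/n.
f = 2572/44810 = 0.05739790; Var(ȳ) = 0.94260210·145/2572 = 0.053140476.
Var(Ŷ) = 44810² · 0.053140476 = 1.0670268 × 10^8.
SE(Ŷ) = √(1.0670268 × 10^8) = 10330.

10330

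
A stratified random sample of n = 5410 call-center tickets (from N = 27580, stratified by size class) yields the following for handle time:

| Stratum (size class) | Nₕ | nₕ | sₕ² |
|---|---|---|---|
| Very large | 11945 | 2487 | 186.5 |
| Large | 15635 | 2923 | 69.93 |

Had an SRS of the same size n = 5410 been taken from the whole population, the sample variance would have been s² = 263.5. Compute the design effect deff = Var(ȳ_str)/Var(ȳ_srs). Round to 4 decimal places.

0.4441

Var(ȳ_str) = Σ Wₕ²(1−fₕ)sₕ²/nₕ with Wₕ = Nₕ/27580:
  Very large: (11945/27580)²·(1−2487/11945)·186.5/2487 = 0.011137815
  Large: (15635/27580)²·(1−2923/15635)·69.93/2923 = 0.0062511218
  → Var(ȳ_str) = 0.017388937.
Var(ȳ_srs) = (1 − 5410/27580)·263.5/5410 = 0.039152075.
deff = 0.017388937 / 0.039152075 = 0.4441.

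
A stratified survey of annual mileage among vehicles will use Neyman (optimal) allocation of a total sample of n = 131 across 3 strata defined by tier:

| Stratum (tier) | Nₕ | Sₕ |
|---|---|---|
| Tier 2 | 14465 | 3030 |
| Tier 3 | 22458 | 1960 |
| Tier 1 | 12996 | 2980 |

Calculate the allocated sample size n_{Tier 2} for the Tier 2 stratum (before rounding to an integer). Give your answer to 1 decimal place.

Neyman allocation: nₕ = n·NₕSₕ / Σⱼ NⱼSⱼ.
Σ NⱼSⱼ = 14465·3030 + 22458·1960 + 12996·2980 = 1.2657471 × 10^8.
n_{Tier 2} = 131·14465·3030 / (1.2657471 × 10^8) = 45.4.

45.4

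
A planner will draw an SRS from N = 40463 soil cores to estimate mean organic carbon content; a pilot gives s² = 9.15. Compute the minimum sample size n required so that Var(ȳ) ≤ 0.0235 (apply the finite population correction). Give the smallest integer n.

386

Without fpc, n₀ = s²/D = 9.15/0.0235 = 389.3617.
With fpc, (1 − n/N)·s²/n ≤ D requires n ≥ n₀/(1 + n₀/N) = 389.3617/(1 + 389.3617/40463) = 385.6507.
Rounding up, n = 386.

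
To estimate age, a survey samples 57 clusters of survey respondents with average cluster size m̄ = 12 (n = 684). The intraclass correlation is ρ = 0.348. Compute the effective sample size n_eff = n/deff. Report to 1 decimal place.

deff = 1 + (12 − 1)·0.348 = 1 + 3.828 = 4.828.
n_eff = 684 / 4.828 = 141.7.

141.7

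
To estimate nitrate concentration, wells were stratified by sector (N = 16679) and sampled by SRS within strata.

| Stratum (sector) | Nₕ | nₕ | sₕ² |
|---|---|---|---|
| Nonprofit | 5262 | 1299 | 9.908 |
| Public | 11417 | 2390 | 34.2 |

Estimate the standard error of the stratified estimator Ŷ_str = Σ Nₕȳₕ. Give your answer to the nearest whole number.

1278

Var(Ŷ_str) = Σₕ Nₕ²(1 − fₕ)sₕ²/nₕ.
Nonprofit: 5262²·(1 − 1299/5262)·9.908/1299 = 159056.62.
Public: 11417²·(1 − 2390/11417)·34.2/2390 = 1.4747678 × 10^6.
Sum = 1.6338244 × 10^6.
SE = √(1.6338244 × 10^6) = 1278.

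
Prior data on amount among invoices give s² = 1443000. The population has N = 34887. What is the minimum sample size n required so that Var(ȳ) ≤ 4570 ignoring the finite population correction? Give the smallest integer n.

316

Without fpc, n₀ = s²/D = 1443000/4570 = 315.7549.
Rounding up, n = 316.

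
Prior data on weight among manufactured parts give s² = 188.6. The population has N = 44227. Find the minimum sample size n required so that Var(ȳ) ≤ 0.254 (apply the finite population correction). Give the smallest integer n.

Without fpc, n₀ = s²/D = 188.6/0.254 = 742.5197.
With fpc, (1 − n/N)·s²/n ≤ D requires n ≥ n₀/(1 + n₀/N) = 742.5197/(1 + 742.5197/44227) = 730.2595.
Rounding up, n = 731.

731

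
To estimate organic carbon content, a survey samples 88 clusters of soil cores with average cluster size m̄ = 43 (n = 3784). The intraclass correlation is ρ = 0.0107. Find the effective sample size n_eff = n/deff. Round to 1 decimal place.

2610.7

deff = 1 + (43 − 1)·0.0107 = 1 + 0.4494 = 1.4494.
n_eff = 3784 / 1.4494 = 2610.7.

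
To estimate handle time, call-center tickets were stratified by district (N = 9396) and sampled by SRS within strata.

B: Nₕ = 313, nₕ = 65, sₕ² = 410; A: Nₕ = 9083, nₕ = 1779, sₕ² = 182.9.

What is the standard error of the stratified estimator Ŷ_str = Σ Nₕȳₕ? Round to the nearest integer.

2704

Var(Ŷ_str) = Σₕ Nₕ²(1 − fₕ)sₕ²/nₕ.
B: 313²·(1 − 65/313)·410/65 = 489628.31.
A: 9083²·(1 − 1779/9083)·182.9/1779 = 6.8206825 × 10^6.
Sum = 7.3103108 × 10^6.
SE = √(7.3103108 × 10^6) = 2704.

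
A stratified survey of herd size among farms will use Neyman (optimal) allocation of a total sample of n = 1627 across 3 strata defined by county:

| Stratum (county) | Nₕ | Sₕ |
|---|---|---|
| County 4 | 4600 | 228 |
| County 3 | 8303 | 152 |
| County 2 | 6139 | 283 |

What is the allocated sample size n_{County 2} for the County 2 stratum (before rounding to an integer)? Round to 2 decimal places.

698.25

Neyman allocation: nₕ = n·NₕSₕ / Σⱼ NⱼSⱼ.
Σ NⱼSⱼ = 4600·228 + 8303·152 + 6139·283 = 4.048193 × 10^6.
n_{County 2} = 1627·6139·283 / (4.048193 × 10^6) = 698.25.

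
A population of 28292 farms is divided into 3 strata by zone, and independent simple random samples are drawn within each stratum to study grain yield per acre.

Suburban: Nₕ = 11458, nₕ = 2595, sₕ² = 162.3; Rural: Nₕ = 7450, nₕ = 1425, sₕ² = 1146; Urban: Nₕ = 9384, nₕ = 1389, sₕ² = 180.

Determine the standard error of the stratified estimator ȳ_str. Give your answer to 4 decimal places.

0.2553

Var(ȳ_str) = Σₕ Wₕ²(1 − fₕ)sₕ²/nₕ with Wₕ = Nₕ/N, N = 28292.
Suburban: Wₕ = 0.40499081; term = 0.40499081²·(1 − 0.22647932)·162.3/2595 = 0.007934936.
Rural: Wₕ = 0.26332532; term = 0.26332532²·(1 − 0.19127517)·1146/1425 = 0.045097844.
Urban: Wₕ = 0.33168387; term = 0.33168387²·(1 − 0.14801790)·180/1389 = 0.012146452.
Sum = 0.065179232.
SE = √(0.065179232) = 0.2553.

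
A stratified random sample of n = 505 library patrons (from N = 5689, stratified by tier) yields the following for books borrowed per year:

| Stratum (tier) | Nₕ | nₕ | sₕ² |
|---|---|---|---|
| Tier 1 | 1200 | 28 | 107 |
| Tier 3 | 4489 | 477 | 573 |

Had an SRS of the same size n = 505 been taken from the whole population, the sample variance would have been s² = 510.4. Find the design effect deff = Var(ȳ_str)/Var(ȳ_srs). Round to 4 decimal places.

Var(ȳ_str) = Σ Wₕ²(1−fₕ)sₕ²/nₕ with Wₕ = Nₕ/5689:
  Tier 1: (1200/5689)²·(1−28/1200)·107/28 = 0.16605912
  Tier 3: (4489/5689)²·(1−477/4489)·573/477 = 0.6684592
  → Var(ȳ_str) = 0.83451832.
Var(ȳ_srs) = (1 − 505/5689)·510.4/505 = 0.92097607.
deff = 0.83451832 / 0.92097607 = 0.9061.

0.9061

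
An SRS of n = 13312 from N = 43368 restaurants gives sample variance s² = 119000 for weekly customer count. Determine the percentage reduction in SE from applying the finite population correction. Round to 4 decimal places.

16.7506

f = n/N = 13312/43368 = 0.30695444.
SE_no-fpc = √(s²/n) = 2.9898667; SE_fpc = √((1−f)s²/n) = 2.4890448.
Ratio = √(1−f) = 0.83249358. Reduction = 100·(1 − 0.83249358) = 16.7506%.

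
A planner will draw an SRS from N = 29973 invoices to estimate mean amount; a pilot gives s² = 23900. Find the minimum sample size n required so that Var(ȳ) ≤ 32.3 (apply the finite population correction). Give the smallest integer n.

Without fpc, n₀ = s²/D = 23900/32.3 = 739.9381.
With fpc, (1 − n/N)·s²/n ≤ D requires n ≥ n₀/(1 + n₀/N) = 739.9381/(1 + 739.9381/29973) = 722.1115.
Rounding up, n = 723.

723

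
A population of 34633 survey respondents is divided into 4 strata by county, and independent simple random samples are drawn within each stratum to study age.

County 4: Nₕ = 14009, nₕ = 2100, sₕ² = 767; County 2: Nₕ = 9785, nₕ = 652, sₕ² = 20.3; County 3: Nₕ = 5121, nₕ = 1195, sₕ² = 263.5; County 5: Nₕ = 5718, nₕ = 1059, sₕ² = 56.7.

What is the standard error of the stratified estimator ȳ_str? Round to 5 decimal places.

0.24085

Var(ȳ_str) = Σₕ Wₕ²(1 − fₕ)sₕ²/nₕ with Wₕ = Nₕ/N, N = 34633.
County 4: Wₕ = 0.40449860; term = 0.40449860²·(1 − 0.14990363)·767/2100 = 0.050801703.
County 2: Wₕ = 0.28253400; term = 0.28253400²·(1 − 0.06663260)·20.3/652 = 0.0023197571.
County 3: Wₕ = 0.14786475; term = 0.14786475²·(1 − 0.23335286)·263.5/1195 = 0.0036960476.
County 5: Wₕ = 0.16510265; term = 0.16510265²·(1 − 0.18520462)·56.7/1059 = 0.0011891694.
Sum = 0.058006677.
SE = √(0.058006677) = 0.24085.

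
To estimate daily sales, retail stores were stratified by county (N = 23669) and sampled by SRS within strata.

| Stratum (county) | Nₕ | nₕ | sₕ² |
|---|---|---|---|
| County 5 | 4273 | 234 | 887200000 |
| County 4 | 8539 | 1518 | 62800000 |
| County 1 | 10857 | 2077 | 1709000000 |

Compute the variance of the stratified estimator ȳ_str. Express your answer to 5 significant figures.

Var(ȳ_str) = Σₕ Wₕ²(1 − fₕ)sₕ²/nₕ with Wₕ = Nₕ/N, N = 23669.
County 5: Wₕ = 0.18053150; term = 0.18053150²·(1 − 0.05476246)·887200000/234 = 116802.62.
County 4: Wₕ = 0.36076725; term = 0.36076725²·(1 − 0.17777257)·62800000/1518 = 4427.2499.
County 1: Wₕ = 0.45870125; term = 0.45870125²·(1 − 0.19130515)·1709000000/2077 = 140007.11.
Sum = 261236.98.

261240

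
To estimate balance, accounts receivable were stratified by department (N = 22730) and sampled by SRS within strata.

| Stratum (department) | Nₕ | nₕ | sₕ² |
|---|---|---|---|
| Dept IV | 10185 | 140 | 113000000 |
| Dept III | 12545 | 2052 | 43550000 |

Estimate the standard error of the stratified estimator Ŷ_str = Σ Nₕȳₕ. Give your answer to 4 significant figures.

9.240 × 10^6

Var(Ŷ_str) = Σₕ Nₕ²(1 − fₕ)sₕ²/nₕ.
Dept IV: 10185²·(1 − 140/10185)·113000000/140 = 8.2577434 × 10^13.
Dept III: 12545²·(1 − 2052/12545)·43550000/2052 = 2.7937088 × 10^12.
Sum = 8.5371143 × 10^13.
SE = √(8.5371143 × 10^13) = 9.240 × 10^6.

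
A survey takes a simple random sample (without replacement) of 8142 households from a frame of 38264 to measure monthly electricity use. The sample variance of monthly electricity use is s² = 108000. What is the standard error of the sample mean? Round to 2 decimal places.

Under SRS without replacement, Var(ȳ) = (1 − f)·s²/n with f = n/N = 8142/38264 = 0.21278486.
Var(ȳ) = (1 − 0.21278486)·108000/8142 = 0.78721514·13.264554 = 10.442058.
SE(ȳ) = √(10.442058) = 3.23.

3.23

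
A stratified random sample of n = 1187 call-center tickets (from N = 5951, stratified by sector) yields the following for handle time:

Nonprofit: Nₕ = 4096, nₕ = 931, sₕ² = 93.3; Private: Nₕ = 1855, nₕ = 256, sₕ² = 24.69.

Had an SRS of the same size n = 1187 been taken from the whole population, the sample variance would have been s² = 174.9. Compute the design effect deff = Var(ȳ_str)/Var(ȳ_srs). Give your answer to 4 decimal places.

0.3795

Var(ȳ_str) = Σ Wₕ²(1−fₕ)sₕ²/nₕ with Wₕ = Nₕ/5951:
  Nonprofit: (4096/5951)²·(1−931/4096)·93.3/931 = 0.036684764
  Private: (1855/5951)²·(1−256/1855)·24.69/256 = 0.0080778094
  → Var(ȳ_str) = 0.044762573.
Var(ȳ_srs) = (1 − 1187/5951)·174.9/1187 = 0.11795623.
deff = 0.044762573 / 0.11795623 = 0.3795.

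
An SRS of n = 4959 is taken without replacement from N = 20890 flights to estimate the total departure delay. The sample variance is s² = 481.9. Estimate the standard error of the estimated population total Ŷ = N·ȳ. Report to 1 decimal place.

Var(Ŷ) = N²·Var(ȳ) = N²·(1 − n/N)·s²/n.
f = 4959/20890 = 0.23738631; Var(ȳ) = 0.76261369·481.9/4959 = 0.074108396.
Var(Ŷ) = 20890² · 0.074108396 = 3.2340319 × 10^7.
SE(Ŷ) = √(3.2340319 × 10^7) = 5686.9.

5686.9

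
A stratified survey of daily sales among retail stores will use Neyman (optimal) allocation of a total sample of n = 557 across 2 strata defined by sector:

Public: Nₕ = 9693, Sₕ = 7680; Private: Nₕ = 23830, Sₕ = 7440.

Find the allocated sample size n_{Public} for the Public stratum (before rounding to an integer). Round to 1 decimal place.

164.7

Neyman allocation: nₕ = n·NₕSₕ / Σⱼ NⱼSⱼ.
Σ NⱼSⱼ = 9693·7680 + 23830·7440 = 2.5173744 × 10^8.
n_{Public} = 557·9693·7680 / (2.5173744 × 10^8) = 164.7.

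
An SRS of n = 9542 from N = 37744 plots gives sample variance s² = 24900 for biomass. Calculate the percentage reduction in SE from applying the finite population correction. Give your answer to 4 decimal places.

f = n/N = 9542/37744 = 0.25280839.
SE_no-fpc = √(s²/n) = 1.6153996; SE_fpc = √((1−f)s²/n) = 1.3963554.
Ratio = √(1−f) = 0.86440246. Reduction = 100·(1 − 0.86440246) = 13.5598%.

13.5598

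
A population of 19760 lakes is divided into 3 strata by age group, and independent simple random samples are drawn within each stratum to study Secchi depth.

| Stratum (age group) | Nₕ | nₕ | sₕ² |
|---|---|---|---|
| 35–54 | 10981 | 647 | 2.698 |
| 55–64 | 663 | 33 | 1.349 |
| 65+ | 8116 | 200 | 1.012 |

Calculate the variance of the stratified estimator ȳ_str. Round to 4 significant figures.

Var(ȳ_str) = Σₕ Wₕ²(1 − fₕ)sₕ²/nₕ with Wₕ = Nₕ/N, N = 19760.
35–54: Wₕ = 0.55571862; term = 0.55571862²·(1 − 0.05891995)·2.698/647 = 0.0012119205.
55–64: Wₕ = 0.03355263; term = 0.03355263²·(1 − 0.04977376)·1.349/33 = 4.3729872 × 10^-5.
65+: Wₕ = 0.41072874; term = 0.41072874²·(1 − 0.02464268)·1.012/200 = 8.325771 × 10^-4.
Sum = 0.0020882275.

0.002088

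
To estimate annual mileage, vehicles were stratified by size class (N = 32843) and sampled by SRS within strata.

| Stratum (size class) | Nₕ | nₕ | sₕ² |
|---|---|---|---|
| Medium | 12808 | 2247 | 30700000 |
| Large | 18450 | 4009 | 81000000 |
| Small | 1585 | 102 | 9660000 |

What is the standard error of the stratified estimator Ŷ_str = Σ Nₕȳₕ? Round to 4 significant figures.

2.730 × 10^6

Var(Ŷ_str) = Σₕ Nₕ²(1 − fₕ)sₕ²/nₕ.
Medium: 12808²·(1 − 2247/12808)·30700000/2247 = 1.8480838 × 10^12.
Large: 18450²·(1 − 4009/18450)·81000000/4009 = 5.3832259 × 10^12.
Small: 1585²·(1 − 102/1585)·9660000/102 = 2.2261139 × 10^11.
Sum = 7.4539211 × 10^12.
SE = √(7.4539211 × 10^12) = 2.730 × 10^6.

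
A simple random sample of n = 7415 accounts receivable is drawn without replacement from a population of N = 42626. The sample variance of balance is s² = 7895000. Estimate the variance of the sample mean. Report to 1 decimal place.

Under SRS without replacement, Var(ȳ) = (1 − f)·s²/n with f = n/N = 7415/42626 = 0.17395486.
Var(ȳ) = (1 − 0.17395486)·7895000/7415 = 0.82604514·1064.7336 = 879.51805.

879.5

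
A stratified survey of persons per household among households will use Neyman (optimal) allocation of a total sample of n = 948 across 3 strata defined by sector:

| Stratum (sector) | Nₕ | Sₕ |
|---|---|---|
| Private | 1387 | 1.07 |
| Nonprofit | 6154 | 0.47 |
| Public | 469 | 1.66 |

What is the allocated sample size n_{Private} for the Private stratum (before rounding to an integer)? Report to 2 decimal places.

Neyman allocation: nₕ = n·NₕSₕ / Σⱼ NⱼSⱼ.
Σ NⱼSⱼ = 1387·1.07 + 6154·0.47 + 469·1.66 = 5155.01.
n_{Private} = 948·1387·1.07 / 5155.01 = 272.92.

272.92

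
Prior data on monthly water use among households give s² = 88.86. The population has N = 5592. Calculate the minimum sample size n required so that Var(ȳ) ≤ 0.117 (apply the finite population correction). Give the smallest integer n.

669

Without fpc, n₀ = s²/D = 88.86/0.117 = 759.4872.
With fpc, (1 − n/N)·s²/n ≤ D requires n ≥ n₀/(1 + n₀/N) = 759.4872/(1 + 759.4872/5592) = 668.6705.
Rounding up, n = 669.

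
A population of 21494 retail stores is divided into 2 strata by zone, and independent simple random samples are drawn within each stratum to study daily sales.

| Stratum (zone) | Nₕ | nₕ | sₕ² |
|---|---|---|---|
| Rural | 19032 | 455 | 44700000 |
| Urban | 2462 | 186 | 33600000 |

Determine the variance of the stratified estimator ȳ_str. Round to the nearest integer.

Var(ȳ_str) = Σₕ Wₕ²(1 − fₕ)sₕ²/nₕ with Wₕ = Nₕ/N, N = 21494.
Rural: Wₕ = 0.88545641; term = 0.88545641²·(1 − 0.02390710)·44700000/455 = 75183.346.
Urban: Wₕ = 0.11454359; term = 0.11454359²·(1 − 0.07554833)·33600000/186 = 2191.0493.
Sum = 77374.395.

77374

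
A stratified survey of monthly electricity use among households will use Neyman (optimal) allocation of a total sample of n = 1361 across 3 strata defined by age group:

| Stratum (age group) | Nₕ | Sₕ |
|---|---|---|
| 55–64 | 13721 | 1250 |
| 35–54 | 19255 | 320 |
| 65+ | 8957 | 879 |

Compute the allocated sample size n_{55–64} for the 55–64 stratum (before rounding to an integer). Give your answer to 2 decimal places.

748.50

Neyman allocation: nₕ = n·NₕSₕ / Σⱼ NⱼSⱼ.
Σ NⱼSⱼ = 13721·1250 + 19255·320 + 8957·879 = 3.1186053 × 10^7.
n_{55–64} = 1361·13721·1250 / (3.1186053 × 10^7) = 748.50.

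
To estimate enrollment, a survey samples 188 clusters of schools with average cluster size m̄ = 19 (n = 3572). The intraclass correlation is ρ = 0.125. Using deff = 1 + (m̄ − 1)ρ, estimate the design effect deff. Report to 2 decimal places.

deff = 1 + (19 − 1)·0.125 = 1 + 2.25 = 3.25.

3.25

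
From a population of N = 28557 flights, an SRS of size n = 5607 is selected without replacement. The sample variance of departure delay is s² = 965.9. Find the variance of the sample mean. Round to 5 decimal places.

0.13844

Under SRS without replacement, Var(ȳ) = (1 − f)·s²/n with f = n/N = 5607/28557 = 0.19634415.
Var(ȳ) = (1 − 0.19634415)·965.9/5607 = 0.80365585·0.17226681 = 0.13844323.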